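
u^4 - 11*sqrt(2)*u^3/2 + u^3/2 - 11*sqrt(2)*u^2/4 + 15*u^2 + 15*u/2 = u*(u + 1/2)*(u - 3*sqrt(2))*(u - 5*sqrt(2)/2)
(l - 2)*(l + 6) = l^2 + 4*l - 12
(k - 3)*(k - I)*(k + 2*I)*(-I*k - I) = -I*k^4 + k^3 + 2*I*k^3 - 2*k^2 + I*k^2 - 3*k + 4*I*k + 6*I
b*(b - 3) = b^2 - 3*b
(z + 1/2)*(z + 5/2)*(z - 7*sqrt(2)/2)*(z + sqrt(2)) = z^4 - 5*sqrt(2)*z^3/2 + 3*z^3 - 15*sqrt(2)*z^2/2 - 23*z^2/4 - 21*z - 25*sqrt(2)*z/8 - 35/4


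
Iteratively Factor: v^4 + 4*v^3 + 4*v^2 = (v)*(v^3 + 4*v^2 + 4*v) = v*(v + 2)*(v^2 + 2*v) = v^2*(v + 2)*(v + 2)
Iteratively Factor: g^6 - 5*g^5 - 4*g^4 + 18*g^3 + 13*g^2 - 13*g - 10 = (g + 1)*(g^5 - 6*g^4 + 2*g^3 + 16*g^2 - 3*g - 10) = (g - 5)*(g + 1)*(g^4 - g^3 - 3*g^2 + g + 2) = (g - 5)*(g - 1)*(g + 1)*(g^3 - 3*g - 2) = (g - 5)*(g - 1)*(g + 1)^2*(g^2 - g - 2) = (g - 5)*(g - 2)*(g - 1)*(g + 1)^2*(g + 1)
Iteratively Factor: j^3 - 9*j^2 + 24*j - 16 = (j - 1)*(j^2 - 8*j + 16) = (j - 4)*(j - 1)*(j - 4)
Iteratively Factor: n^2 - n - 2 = (n + 1)*(n - 2)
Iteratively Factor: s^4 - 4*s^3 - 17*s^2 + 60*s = (s - 5)*(s^3 + s^2 - 12*s) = (s - 5)*(s - 3)*(s^2 + 4*s) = s*(s - 5)*(s - 3)*(s + 4)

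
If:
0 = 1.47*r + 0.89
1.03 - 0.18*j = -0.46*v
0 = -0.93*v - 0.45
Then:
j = 4.49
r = -0.61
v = -0.48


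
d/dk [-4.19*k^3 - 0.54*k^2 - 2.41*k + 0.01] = -12.57*k^2 - 1.08*k - 2.41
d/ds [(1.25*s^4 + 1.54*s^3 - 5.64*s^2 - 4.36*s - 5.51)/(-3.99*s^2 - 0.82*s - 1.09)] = (-9.975*s^5 - 9.2196*s^4 - 7.97560000000001*s^3 - 17.8074*s^2 - 31.6746*s + 0.234200000000001)/(15.9201*s^4 + 6.5436*s^3 + 9.3706*s^2 + 1.7876*s + 1.1881)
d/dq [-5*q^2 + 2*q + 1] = 2 - 10*q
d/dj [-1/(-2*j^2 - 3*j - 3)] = (-4*j - 3)/(2*j^2 + 3*j + 3)^2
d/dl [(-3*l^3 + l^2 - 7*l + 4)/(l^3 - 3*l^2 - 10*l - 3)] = (8*l^4 + 74*l^3 - 16*l^2 + 18*l + 61)/(l^6 - 6*l^5 - 11*l^4 + 54*l^3 + 118*l^2 + 60*l + 9)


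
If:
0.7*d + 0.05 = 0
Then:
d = -0.07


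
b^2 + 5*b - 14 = (b - 2)*(b + 7)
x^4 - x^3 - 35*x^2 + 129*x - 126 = (x - 3)^2*(x - 2)*(x + 7)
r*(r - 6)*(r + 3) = r^3 - 3*r^2 - 18*r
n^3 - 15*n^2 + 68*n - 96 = (n - 8)*(n - 4)*(n - 3)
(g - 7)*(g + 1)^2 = g^3 - 5*g^2 - 13*g - 7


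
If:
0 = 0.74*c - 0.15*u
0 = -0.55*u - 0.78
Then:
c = -0.29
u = -1.42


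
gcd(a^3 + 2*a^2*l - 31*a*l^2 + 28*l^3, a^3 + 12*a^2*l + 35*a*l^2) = a + 7*l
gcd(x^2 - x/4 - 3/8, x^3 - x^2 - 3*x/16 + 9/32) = x^2 - x/4 - 3/8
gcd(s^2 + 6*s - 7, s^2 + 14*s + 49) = s + 7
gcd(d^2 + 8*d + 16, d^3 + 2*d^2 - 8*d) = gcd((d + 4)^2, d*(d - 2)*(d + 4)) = d + 4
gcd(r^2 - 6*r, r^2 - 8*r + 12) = r - 6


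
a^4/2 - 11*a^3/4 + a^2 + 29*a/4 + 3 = (a/2 + 1/4)*(a - 4)*(a - 3)*(a + 1)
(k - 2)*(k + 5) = k^2 + 3*k - 10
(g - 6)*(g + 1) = g^2 - 5*g - 6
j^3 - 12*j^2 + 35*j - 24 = (j - 8)*(j - 3)*(j - 1)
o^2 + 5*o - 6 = (o - 1)*(o + 6)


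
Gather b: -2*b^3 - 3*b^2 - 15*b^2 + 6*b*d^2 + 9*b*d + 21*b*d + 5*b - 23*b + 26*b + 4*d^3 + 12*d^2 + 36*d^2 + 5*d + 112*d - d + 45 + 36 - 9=-2*b^3 - 18*b^2 + b*(6*d^2 + 30*d + 8) + 4*d^3 + 48*d^2 + 116*d + 72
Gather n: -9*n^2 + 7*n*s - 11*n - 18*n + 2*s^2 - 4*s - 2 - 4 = -9*n^2 + n*(7*s - 29) + 2*s^2 - 4*s - 6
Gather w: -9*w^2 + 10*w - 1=-9*w^2 + 10*w - 1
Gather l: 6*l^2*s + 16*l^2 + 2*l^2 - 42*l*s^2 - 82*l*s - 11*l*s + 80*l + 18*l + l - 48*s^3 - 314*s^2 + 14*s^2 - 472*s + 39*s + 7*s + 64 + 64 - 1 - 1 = l^2*(6*s + 18) + l*(-42*s^2 - 93*s + 99) - 48*s^3 - 300*s^2 - 426*s + 126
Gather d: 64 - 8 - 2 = 54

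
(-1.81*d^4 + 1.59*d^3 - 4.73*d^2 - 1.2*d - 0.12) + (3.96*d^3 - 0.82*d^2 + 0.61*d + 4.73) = -1.81*d^4 + 5.55*d^3 - 5.55*d^2 - 0.59*d + 4.61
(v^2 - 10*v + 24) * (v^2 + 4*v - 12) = v^4 - 6*v^3 - 28*v^2 + 216*v - 288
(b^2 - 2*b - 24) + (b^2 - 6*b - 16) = 2*b^2 - 8*b - 40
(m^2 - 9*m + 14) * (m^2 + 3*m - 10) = m^4 - 6*m^3 - 23*m^2 + 132*m - 140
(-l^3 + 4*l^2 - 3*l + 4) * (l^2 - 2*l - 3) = -l^5 + 6*l^4 - 8*l^3 - 2*l^2 + l - 12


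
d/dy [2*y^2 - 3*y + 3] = 4*y - 3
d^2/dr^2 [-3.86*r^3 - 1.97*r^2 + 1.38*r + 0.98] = -23.16*r - 3.94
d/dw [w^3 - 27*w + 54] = 3*w^2 - 27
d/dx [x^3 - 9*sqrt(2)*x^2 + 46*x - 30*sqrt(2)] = 3*x^2 - 18*sqrt(2)*x + 46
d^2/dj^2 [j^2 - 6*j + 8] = 2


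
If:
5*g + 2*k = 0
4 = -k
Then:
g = 8/5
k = -4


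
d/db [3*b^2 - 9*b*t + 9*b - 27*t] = 6*b - 9*t + 9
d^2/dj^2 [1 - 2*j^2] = -4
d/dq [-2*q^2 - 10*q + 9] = -4*q - 10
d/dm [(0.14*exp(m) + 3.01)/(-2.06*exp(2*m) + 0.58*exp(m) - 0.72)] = (0.2884*exp(2*m) + 12.4012*exp(m) - 1.8466)*exp(m)/(4.2436*exp(4*m) - 2.3896*exp(3*m) + 3.3028*exp(2*m) - 0.8352*exp(m) + 0.5184)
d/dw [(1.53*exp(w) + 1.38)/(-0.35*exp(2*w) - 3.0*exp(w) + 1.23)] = (0.5355*exp(2*w) + 0.966*exp(w) + 6.0219)*exp(w)/(0.1225*exp(4*w) + 2.1*exp(3*w) + 8.139*exp(2*w) - 7.38*exp(w) + 1.5129)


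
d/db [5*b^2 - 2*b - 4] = 10*b - 2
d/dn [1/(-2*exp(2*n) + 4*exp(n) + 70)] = (exp(n) - 1)*exp(n)/(-exp(2*n) + 2*exp(n) + 35)^2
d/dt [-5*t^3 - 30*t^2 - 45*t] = -15*t^2 - 60*t - 45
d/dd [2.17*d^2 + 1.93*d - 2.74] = 4.34*d + 1.93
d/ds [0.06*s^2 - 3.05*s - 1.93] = 0.12*s - 3.05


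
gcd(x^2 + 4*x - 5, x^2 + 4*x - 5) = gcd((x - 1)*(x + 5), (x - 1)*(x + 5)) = x^2 + 4*x - 5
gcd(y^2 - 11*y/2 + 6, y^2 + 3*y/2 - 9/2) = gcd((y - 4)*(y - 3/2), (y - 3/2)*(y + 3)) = y - 3/2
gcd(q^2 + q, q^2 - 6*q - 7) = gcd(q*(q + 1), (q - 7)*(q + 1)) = q + 1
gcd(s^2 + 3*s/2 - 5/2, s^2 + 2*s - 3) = s - 1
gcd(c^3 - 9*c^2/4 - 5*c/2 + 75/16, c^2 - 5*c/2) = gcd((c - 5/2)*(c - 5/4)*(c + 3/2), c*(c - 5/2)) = c - 5/2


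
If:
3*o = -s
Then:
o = -s/3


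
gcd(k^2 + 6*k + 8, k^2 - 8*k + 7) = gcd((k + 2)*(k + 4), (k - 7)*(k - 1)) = 1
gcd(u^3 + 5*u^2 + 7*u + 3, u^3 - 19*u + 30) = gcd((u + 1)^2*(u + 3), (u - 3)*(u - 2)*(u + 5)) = 1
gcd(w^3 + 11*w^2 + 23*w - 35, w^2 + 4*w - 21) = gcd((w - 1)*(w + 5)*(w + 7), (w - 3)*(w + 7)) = w + 7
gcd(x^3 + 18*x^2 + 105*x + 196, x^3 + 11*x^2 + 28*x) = x^2 + 11*x + 28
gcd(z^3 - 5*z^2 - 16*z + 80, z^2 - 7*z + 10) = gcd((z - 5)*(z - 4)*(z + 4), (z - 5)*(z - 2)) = z - 5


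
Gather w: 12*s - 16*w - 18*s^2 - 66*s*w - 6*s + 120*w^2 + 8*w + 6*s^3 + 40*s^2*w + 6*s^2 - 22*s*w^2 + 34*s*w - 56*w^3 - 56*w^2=6*s^3 - 12*s^2 + 6*s - 56*w^3 + w^2*(64 - 22*s) + w*(40*s^2 - 32*s - 8)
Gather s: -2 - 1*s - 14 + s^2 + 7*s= s^2 + 6*s - 16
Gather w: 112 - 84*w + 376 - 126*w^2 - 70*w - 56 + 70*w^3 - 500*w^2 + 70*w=70*w^3 - 626*w^2 - 84*w + 432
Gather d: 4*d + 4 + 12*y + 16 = 4*d + 12*y + 20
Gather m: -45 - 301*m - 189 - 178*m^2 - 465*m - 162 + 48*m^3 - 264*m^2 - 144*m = 48*m^3 - 442*m^2 - 910*m - 396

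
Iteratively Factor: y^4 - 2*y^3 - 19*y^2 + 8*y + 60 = (y + 3)*(y^3 - 5*y^2 - 4*y + 20) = (y - 5)*(y + 3)*(y^2 - 4) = (y - 5)*(y - 2)*(y + 3)*(y + 2)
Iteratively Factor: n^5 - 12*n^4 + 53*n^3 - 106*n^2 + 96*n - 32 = (n - 1)*(n^4 - 11*n^3 + 42*n^2 - 64*n + 32) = (n - 4)*(n - 1)*(n^3 - 7*n^2 + 14*n - 8) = (n - 4)*(n - 1)^2*(n^2 - 6*n + 8) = (n - 4)^2*(n - 1)^2*(n - 2)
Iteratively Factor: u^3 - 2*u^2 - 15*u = (u + 3)*(u^2 - 5*u) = u*(u + 3)*(u - 5)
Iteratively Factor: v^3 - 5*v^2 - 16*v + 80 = (v + 4)*(v^2 - 9*v + 20) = (v - 5)*(v + 4)*(v - 4)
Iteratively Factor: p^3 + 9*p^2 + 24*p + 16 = (p + 1)*(p^2 + 8*p + 16) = (p + 1)*(p + 4)*(p + 4)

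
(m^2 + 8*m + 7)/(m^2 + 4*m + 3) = (m + 7)/(m + 3)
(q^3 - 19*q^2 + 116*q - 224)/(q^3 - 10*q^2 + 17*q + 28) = (q - 8)/(q + 1)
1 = 1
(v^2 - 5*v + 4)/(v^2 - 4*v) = (v - 1)/v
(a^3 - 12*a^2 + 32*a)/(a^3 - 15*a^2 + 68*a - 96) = a/(a - 3)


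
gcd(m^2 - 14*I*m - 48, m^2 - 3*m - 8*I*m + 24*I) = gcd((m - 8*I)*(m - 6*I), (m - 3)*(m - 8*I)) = m - 8*I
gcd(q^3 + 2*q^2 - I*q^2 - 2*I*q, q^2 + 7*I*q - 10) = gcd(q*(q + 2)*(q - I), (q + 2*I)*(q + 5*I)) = 1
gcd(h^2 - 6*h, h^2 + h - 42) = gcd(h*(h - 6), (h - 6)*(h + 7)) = h - 6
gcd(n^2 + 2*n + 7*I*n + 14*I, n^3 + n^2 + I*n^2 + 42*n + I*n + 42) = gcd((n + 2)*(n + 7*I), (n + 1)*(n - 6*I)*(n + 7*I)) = n + 7*I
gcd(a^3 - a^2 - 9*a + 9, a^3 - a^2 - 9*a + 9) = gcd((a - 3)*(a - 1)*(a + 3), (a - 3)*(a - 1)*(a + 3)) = a^3 - a^2 - 9*a + 9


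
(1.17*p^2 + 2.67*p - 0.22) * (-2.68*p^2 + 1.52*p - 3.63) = -3.1356*p^4 - 5.3772*p^3 + 0.4009*p^2 - 10.0265*p + 0.7986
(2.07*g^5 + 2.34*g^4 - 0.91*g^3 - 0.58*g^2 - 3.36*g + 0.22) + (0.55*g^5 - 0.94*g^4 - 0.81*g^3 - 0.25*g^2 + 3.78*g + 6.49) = 2.62*g^5 + 1.4*g^4 - 1.72*g^3 - 0.83*g^2 + 0.42*g + 6.71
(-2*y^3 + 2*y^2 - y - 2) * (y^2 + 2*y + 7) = -2*y^5 - 2*y^4 - 11*y^3 + 10*y^2 - 11*y - 14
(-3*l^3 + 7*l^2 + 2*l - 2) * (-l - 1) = 3*l^4 - 4*l^3 - 9*l^2 + 2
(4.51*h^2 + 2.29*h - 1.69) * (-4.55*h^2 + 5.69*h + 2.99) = -20.5205*h^4 + 15.2424*h^3 + 34.2045*h^2 - 2.769*h - 5.0531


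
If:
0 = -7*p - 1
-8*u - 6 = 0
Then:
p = -1/7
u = -3/4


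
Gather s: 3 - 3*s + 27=30 - 3*s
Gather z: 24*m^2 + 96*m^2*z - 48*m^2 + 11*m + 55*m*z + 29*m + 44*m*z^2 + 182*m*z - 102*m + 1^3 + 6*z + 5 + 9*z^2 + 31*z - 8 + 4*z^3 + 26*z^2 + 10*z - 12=-24*m^2 - 62*m + 4*z^3 + z^2*(44*m + 35) + z*(96*m^2 + 237*m + 47) - 14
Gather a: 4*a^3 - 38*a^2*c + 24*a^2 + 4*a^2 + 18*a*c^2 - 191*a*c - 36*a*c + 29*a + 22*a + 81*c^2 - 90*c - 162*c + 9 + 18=4*a^3 + a^2*(28 - 38*c) + a*(18*c^2 - 227*c + 51) + 81*c^2 - 252*c + 27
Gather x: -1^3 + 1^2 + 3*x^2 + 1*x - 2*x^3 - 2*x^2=-2*x^3 + x^2 + x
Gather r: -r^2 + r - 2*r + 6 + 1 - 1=-r^2 - r + 6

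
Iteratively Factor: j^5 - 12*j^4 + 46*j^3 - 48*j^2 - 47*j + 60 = (j - 5)*(j^4 - 7*j^3 + 11*j^2 + 7*j - 12) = (j - 5)*(j - 3)*(j^3 - 4*j^2 - j + 4) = (j - 5)*(j - 3)*(j + 1)*(j^2 - 5*j + 4) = (j - 5)*(j - 3)*(j - 1)*(j + 1)*(j - 4)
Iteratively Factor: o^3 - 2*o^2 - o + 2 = (o - 2)*(o^2 - 1) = (o - 2)*(o + 1)*(o - 1)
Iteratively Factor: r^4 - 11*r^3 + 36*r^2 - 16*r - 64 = (r + 1)*(r^3 - 12*r^2 + 48*r - 64) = (r - 4)*(r + 1)*(r^2 - 8*r + 16) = (r - 4)^2*(r + 1)*(r - 4)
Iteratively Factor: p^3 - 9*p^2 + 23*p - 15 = (p - 3)*(p^2 - 6*p + 5) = (p - 5)*(p - 3)*(p - 1)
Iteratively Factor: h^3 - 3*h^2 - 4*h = (h + 1)*(h^2 - 4*h) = h*(h + 1)*(h - 4)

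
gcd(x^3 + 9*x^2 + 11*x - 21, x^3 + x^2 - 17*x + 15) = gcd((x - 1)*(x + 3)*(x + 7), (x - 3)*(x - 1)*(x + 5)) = x - 1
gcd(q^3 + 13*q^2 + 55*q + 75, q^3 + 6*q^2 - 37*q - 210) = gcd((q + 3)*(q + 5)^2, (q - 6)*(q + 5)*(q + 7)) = q + 5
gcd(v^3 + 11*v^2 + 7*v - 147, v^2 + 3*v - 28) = v + 7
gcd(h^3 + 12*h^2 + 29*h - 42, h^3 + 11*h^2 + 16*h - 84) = h^2 + 13*h + 42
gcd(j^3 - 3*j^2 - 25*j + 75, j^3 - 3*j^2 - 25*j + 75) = j^3 - 3*j^2 - 25*j + 75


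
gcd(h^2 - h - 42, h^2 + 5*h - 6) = h + 6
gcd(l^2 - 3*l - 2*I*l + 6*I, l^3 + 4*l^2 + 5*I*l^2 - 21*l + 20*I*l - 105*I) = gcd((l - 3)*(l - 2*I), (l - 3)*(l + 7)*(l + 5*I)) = l - 3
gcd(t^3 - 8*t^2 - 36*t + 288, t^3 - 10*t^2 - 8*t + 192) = t^2 - 14*t + 48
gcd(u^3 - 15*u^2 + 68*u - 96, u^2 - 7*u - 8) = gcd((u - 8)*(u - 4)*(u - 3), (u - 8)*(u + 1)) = u - 8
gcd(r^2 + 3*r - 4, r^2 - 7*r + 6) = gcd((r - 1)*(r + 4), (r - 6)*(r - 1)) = r - 1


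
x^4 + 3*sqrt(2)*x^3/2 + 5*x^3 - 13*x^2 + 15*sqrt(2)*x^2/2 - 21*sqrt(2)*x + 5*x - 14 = (x - 2)*(x + 7)*(x + sqrt(2)/2)*(x + sqrt(2))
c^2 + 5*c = c*(c + 5)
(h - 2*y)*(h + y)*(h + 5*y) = h^3 + 4*h^2*y - 7*h*y^2 - 10*y^3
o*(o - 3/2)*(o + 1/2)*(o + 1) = o^4 - 7*o^2/4 - 3*o/4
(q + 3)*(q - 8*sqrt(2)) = q^2 - 8*sqrt(2)*q + 3*q - 24*sqrt(2)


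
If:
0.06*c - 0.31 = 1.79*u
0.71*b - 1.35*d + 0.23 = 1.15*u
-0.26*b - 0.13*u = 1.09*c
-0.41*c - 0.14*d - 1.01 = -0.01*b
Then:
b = 32.38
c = -7.67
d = 17.56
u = -0.43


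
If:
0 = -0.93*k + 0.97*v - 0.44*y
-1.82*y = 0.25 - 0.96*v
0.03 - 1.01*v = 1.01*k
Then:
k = 0.05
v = -0.02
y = -0.15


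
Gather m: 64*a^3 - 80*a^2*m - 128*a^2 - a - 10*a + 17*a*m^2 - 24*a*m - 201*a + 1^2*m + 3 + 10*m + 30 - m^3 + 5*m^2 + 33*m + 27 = 64*a^3 - 128*a^2 - 212*a - m^3 + m^2*(17*a + 5) + m*(-80*a^2 - 24*a + 44) + 60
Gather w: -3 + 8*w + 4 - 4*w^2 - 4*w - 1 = -4*w^2 + 4*w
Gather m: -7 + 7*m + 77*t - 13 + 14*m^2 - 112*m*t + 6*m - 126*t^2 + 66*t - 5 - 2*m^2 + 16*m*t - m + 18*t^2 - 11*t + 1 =12*m^2 + m*(12 - 96*t) - 108*t^2 + 132*t - 24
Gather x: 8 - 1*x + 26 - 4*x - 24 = 10 - 5*x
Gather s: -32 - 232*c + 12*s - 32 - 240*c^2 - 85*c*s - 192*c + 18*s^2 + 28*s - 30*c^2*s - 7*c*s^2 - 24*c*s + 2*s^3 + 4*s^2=-240*c^2 - 424*c + 2*s^3 + s^2*(22 - 7*c) + s*(-30*c^2 - 109*c + 40) - 64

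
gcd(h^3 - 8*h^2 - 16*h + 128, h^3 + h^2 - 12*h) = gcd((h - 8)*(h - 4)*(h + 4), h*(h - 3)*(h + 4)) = h + 4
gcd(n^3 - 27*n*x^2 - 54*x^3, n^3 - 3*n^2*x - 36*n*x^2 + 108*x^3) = -n + 6*x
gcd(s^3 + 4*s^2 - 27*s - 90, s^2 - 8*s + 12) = 1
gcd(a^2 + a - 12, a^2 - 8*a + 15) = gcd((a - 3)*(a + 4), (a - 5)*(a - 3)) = a - 3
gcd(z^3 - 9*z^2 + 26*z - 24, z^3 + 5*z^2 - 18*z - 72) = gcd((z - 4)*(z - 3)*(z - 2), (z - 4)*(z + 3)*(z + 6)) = z - 4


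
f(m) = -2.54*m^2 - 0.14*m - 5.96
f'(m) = -5.08*m - 0.14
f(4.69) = -62.49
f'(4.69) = -23.97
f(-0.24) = -6.07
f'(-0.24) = 1.08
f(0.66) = -7.16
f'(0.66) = -3.49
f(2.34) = -20.20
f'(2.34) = -12.03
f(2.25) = -19.13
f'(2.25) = -11.57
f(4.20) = -51.35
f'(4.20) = -21.48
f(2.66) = -24.30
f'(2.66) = -13.65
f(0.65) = -7.12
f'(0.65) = -3.44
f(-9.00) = -210.44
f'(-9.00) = 45.58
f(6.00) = -98.24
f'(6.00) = -30.62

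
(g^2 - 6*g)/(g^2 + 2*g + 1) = g*(g - 6)/(g^2 + 2*g + 1)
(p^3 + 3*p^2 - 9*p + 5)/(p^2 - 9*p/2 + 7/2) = 2*(p^2 + 4*p - 5)/(2*p - 7)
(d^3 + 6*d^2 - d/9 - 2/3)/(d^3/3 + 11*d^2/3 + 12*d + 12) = (9*d^2 - 1)/(3*(d^2 + 5*d + 6))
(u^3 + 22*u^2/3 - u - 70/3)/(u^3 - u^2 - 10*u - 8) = (3*u^2 + 16*u - 35)/(3*(u^2 - 3*u - 4))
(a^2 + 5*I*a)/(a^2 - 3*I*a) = (a + 5*I)/(a - 3*I)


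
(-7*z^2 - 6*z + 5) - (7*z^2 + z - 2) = -14*z^2 - 7*z + 7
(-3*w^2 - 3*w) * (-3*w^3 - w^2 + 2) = 9*w^5 + 12*w^4 + 3*w^3 - 6*w^2 - 6*w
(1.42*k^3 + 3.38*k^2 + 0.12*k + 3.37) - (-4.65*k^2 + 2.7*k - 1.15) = 1.42*k^3 + 8.03*k^2 - 2.58*k + 4.52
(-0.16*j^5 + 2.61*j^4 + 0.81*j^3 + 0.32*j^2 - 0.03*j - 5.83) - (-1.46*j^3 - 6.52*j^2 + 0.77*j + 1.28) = -0.16*j^5 + 2.61*j^4 + 2.27*j^3 + 6.84*j^2 - 0.8*j - 7.11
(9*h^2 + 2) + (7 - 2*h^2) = 7*h^2 + 9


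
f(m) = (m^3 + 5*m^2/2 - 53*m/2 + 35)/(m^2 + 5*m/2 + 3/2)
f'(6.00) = 1.17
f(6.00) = 3.47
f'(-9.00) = 1.77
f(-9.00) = -4.22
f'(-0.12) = -80.84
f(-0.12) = 31.47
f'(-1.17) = -2944.72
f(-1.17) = -1209.01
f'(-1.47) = 170541.72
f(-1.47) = -5402.89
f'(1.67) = -1.35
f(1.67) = 0.28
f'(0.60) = -13.30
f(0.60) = 6.02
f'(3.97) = 1.05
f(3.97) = 1.17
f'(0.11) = -41.85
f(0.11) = 17.97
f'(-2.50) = 99.00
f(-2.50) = 67.50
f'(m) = (-2*m - 5/2)*(m^3 + 5*m^2/2 - 53*m/2 + 35)/(m^2 + 5*m/2 + 3/2)^2 + (3*m^2 + 5*m - 53/2)/(m^2 + 5*m/2 + 3/2)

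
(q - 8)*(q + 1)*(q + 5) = q^3 - 2*q^2 - 43*q - 40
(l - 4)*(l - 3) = l^2 - 7*l + 12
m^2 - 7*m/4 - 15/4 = (m - 3)*(m + 5/4)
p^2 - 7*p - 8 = (p - 8)*(p + 1)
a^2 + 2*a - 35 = (a - 5)*(a + 7)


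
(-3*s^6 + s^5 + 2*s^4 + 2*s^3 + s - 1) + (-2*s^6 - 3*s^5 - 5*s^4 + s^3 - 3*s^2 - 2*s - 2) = -5*s^6 - 2*s^5 - 3*s^4 + 3*s^3 - 3*s^2 - s - 3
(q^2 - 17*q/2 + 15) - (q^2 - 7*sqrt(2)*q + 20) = -17*q/2 + 7*sqrt(2)*q - 5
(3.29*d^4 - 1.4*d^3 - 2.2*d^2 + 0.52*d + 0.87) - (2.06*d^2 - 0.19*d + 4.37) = 3.29*d^4 - 1.4*d^3 - 4.26*d^2 + 0.71*d - 3.5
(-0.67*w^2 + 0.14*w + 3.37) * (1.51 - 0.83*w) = 0.5561*w^3 - 1.1279*w^2 - 2.5857*w + 5.0887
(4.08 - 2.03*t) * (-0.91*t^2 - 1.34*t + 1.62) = 1.8473*t^3 - 0.9926*t^2 - 8.7558*t + 6.6096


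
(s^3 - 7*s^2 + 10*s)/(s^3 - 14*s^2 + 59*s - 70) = s/(s - 7)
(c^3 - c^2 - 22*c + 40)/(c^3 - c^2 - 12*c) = (c^2 + 3*c - 10)/(c*(c + 3))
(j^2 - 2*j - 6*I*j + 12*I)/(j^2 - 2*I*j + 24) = (j - 2)/(j + 4*I)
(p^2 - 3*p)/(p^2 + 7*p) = (p - 3)/(p + 7)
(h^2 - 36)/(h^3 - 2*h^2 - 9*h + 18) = (h^2 - 36)/(h^3 - 2*h^2 - 9*h + 18)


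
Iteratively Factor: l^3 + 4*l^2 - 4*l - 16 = (l + 2)*(l^2 + 2*l - 8) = (l + 2)*(l + 4)*(l - 2)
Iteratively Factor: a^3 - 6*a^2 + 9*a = (a - 3)*(a^2 - 3*a) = a*(a - 3)*(a - 3)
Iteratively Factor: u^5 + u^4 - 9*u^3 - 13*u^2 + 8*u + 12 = (u - 3)*(u^4 + 4*u^3 + 3*u^2 - 4*u - 4) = (u - 3)*(u + 1)*(u^3 + 3*u^2 - 4) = (u - 3)*(u - 1)*(u + 1)*(u^2 + 4*u + 4) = (u - 3)*(u - 1)*(u + 1)*(u + 2)*(u + 2)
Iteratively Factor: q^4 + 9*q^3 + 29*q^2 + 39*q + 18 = (q + 3)*(q^3 + 6*q^2 + 11*q + 6) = (q + 3)^2*(q^2 + 3*q + 2) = (q + 1)*(q + 3)^2*(q + 2)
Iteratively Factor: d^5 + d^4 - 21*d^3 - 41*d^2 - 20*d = (d - 5)*(d^4 + 6*d^3 + 9*d^2 + 4*d) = (d - 5)*(d + 1)*(d^3 + 5*d^2 + 4*d) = d*(d - 5)*(d + 1)*(d^2 + 5*d + 4) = d*(d - 5)*(d + 1)^2*(d + 4)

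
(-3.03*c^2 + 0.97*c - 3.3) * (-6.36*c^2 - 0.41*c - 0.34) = 19.2708*c^4 - 4.9269*c^3 + 21.6205*c^2 + 1.0232*c + 1.122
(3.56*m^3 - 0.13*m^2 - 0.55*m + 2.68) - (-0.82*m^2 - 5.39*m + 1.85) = 3.56*m^3 + 0.69*m^2 + 4.84*m + 0.83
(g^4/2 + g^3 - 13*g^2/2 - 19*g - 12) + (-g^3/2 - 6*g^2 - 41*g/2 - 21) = g^4/2 + g^3/2 - 25*g^2/2 - 79*g/2 - 33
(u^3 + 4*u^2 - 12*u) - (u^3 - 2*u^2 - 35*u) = 6*u^2 + 23*u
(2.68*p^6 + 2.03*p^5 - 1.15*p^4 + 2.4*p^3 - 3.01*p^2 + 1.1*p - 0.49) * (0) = 0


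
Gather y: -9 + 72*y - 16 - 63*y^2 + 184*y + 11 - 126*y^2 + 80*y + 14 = -189*y^2 + 336*y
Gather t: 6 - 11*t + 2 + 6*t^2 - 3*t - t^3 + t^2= -t^3 + 7*t^2 - 14*t + 8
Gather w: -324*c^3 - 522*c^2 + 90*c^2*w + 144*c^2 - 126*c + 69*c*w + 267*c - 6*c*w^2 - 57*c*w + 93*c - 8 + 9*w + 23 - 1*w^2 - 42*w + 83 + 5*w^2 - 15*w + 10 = -324*c^3 - 378*c^2 + 234*c + w^2*(4 - 6*c) + w*(90*c^2 + 12*c - 48) + 108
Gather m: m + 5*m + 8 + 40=6*m + 48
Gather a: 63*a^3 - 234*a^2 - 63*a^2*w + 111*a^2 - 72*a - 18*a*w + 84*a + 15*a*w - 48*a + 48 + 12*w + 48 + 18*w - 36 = 63*a^3 + a^2*(-63*w - 123) + a*(-3*w - 36) + 30*w + 60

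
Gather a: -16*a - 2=-16*a - 2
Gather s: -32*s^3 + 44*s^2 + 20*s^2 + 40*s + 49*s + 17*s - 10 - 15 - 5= -32*s^3 + 64*s^2 + 106*s - 30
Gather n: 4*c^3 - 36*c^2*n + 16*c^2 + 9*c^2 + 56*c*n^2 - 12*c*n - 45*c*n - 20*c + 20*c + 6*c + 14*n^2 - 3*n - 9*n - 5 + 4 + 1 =4*c^3 + 25*c^2 + 6*c + n^2*(56*c + 14) + n*(-36*c^2 - 57*c - 12)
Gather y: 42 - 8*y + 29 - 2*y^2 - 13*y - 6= -2*y^2 - 21*y + 65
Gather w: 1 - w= 1 - w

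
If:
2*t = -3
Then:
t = -3/2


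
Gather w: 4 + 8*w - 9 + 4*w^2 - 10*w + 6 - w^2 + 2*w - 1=3*w^2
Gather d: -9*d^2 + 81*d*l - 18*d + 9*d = -9*d^2 + d*(81*l - 9)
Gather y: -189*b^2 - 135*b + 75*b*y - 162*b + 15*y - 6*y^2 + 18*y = -189*b^2 - 297*b - 6*y^2 + y*(75*b + 33)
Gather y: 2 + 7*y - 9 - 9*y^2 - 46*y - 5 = -9*y^2 - 39*y - 12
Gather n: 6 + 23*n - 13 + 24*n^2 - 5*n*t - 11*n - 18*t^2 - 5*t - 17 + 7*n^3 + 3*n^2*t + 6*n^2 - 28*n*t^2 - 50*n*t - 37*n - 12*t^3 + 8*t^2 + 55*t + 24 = 7*n^3 + n^2*(3*t + 30) + n*(-28*t^2 - 55*t - 25) - 12*t^3 - 10*t^2 + 50*t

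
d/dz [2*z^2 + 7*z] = 4*z + 7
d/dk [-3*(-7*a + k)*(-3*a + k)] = 30*a - 6*k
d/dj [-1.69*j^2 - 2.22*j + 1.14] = -3.38*j - 2.22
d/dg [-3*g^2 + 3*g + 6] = 3 - 6*g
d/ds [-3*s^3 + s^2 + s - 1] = -9*s^2 + 2*s + 1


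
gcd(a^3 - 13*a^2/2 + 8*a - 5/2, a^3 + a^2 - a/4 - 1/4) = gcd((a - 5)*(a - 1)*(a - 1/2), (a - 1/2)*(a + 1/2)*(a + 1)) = a - 1/2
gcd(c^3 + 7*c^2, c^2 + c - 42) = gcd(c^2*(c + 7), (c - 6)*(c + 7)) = c + 7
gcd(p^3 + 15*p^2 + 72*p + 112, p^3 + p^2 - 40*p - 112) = p^2 + 8*p + 16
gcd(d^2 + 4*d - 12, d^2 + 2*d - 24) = d + 6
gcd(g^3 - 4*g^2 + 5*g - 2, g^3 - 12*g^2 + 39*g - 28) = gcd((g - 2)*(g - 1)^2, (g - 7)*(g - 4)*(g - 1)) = g - 1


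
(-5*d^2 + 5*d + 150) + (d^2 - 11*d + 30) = -4*d^2 - 6*d + 180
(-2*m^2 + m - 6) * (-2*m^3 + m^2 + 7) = 4*m^5 - 4*m^4 + 13*m^3 - 20*m^2 + 7*m - 42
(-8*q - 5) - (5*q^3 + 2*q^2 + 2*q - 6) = -5*q^3 - 2*q^2 - 10*q + 1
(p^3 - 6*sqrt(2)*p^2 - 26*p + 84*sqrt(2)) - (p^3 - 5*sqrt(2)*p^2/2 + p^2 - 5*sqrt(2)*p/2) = -7*sqrt(2)*p^2/2 - p^2 - 26*p + 5*sqrt(2)*p/2 + 84*sqrt(2)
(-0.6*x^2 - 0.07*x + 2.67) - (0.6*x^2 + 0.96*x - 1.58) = -1.2*x^2 - 1.03*x + 4.25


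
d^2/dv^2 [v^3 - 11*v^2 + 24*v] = 6*v - 22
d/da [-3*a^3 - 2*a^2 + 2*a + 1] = -9*a^2 - 4*a + 2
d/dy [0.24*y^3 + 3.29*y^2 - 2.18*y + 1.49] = 0.72*y^2 + 6.58*y - 2.18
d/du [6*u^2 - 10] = 12*u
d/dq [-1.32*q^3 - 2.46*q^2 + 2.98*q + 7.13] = -3.96*q^2 - 4.92*q + 2.98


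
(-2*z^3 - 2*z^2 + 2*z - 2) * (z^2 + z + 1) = -2*z^5 - 4*z^4 - 2*z^3 - 2*z^2 - 2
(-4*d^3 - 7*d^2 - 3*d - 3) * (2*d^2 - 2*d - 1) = -8*d^5 - 6*d^4 + 12*d^3 + 7*d^2 + 9*d + 3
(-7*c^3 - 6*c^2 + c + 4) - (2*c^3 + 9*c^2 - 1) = -9*c^3 - 15*c^2 + c + 5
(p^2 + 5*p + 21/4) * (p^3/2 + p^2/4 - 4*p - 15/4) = p^5/2 + 11*p^4/4 - p^3/8 - 359*p^2/16 - 159*p/4 - 315/16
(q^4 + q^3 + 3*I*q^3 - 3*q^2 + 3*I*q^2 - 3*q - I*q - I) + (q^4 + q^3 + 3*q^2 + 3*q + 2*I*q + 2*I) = 2*q^4 + 2*q^3 + 3*I*q^3 + 3*I*q^2 + I*q + I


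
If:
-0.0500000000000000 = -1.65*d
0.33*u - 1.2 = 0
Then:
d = 0.03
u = 3.64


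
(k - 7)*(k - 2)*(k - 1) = k^3 - 10*k^2 + 23*k - 14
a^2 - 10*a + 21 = (a - 7)*(a - 3)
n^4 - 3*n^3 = n^3*(n - 3)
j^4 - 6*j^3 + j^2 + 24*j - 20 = (j - 5)*(j - 2)*(j - 1)*(j + 2)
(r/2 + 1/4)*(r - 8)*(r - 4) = r^3/2 - 23*r^2/4 + 13*r + 8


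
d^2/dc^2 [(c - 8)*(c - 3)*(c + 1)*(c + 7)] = 12*c^2 - 18*c - 114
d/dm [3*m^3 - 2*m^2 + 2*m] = 9*m^2 - 4*m + 2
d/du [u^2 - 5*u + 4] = 2*u - 5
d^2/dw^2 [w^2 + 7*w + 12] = 2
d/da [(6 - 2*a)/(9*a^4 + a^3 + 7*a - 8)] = 2*(-9*a^4 - a^3 - 7*a + (a - 3)*(36*a^3 + 3*a^2 + 7) + 8)/(9*a^4 + a^3 + 7*a - 8)^2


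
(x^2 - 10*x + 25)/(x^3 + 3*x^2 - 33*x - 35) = (x - 5)/(x^2 + 8*x + 7)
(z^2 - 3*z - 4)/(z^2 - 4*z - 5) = (z - 4)/(z - 5)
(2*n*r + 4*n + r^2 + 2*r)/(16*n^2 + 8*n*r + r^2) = (2*n*r + 4*n + r^2 + 2*r)/(16*n^2 + 8*n*r + r^2)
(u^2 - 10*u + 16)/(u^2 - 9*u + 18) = (u^2 - 10*u + 16)/(u^2 - 9*u + 18)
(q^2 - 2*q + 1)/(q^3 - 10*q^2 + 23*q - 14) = (q - 1)/(q^2 - 9*q + 14)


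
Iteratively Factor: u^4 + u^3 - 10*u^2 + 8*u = (u)*(u^3 + u^2 - 10*u + 8) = u*(u - 2)*(u^2 + 3*u - 4) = u*(u - 2)*(u + 4)*(u - 1)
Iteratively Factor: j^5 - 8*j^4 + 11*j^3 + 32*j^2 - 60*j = (j - 5)*(j^4 - 3*j^3 - 4*j^2 + 12*j) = (j - 5)*(j + 2)*(j^3 - 5*j^2 + 6*j) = (j - 5)*(j - 2)*(j + 2)*(j^2 - 3*j) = (j - 5)*(j - 3)*(j - 2)*(j + 2)*(j)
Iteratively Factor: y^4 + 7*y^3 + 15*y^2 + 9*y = (y)*(y^3 + 7*y^2 + 15*y + 9) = y*(y + 1)*(y^2 + 6*y + 9) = y*(y + 1)*(y + 3)*(y + 3)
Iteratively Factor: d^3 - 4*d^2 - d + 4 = (d - 4)*(d^2 - 1) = (d - 4)*(d - 1)*(d + 1)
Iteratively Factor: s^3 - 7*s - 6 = (s - 3)*(s^2 + 3*s + 2) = (s - 3)*(s + 2)*(s + 1)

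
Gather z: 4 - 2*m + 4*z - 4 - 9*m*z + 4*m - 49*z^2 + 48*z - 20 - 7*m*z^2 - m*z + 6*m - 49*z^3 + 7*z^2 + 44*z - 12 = 8*m - 49*z^3 + z^2*(-7*m - 42) + z*(96 - 10*m) - 32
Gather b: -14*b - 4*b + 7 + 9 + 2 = 18 - 18*b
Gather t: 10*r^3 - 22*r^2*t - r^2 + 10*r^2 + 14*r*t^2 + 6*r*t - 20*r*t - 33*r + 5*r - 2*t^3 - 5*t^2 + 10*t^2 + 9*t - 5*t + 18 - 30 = 10*r^3 + 9*r^2 - 28*r - 2*t^3 + t^2*(14*r + 5) + t*(-22*r^2 - 14*r + 4) - 12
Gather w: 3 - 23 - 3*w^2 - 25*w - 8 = -3*w^2 - 25*w - 28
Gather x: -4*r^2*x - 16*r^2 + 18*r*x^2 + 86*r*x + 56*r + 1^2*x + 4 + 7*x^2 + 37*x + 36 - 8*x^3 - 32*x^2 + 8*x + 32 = -16*r^2 + 56*r - 8*x^3 + x^2*(18*r - 25) + x*(-4*r^2 + 86*r + 46) + 72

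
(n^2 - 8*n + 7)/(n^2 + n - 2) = (n - 7)/(n + 2)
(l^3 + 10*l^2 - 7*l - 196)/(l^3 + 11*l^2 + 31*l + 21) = (l^2 + 3*l - 28)/(l^2 + 4*l + 3)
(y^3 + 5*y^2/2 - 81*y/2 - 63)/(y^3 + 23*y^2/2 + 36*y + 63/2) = (y - 6)/(y + 3)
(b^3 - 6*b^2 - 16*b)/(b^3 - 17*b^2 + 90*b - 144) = b*(b + 2)/(b^2 - 9*b + 18)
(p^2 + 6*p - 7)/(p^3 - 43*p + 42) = 1/(p - 6)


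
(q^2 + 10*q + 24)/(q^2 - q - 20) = (q + 6)/(q - 5)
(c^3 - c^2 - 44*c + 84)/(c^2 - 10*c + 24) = (c^2 + 5*c - 14)/(c - 4)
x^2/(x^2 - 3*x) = x/(x - 3)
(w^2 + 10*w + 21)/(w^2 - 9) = (w + 7)/(w - 3)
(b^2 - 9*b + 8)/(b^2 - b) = (b - 8)/b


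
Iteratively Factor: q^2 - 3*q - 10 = (q + 2)*(q - 5)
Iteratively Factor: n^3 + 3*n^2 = (n)*(n^2 + 3*n) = n*(n + 3)*(n)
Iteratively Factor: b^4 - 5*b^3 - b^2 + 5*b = (b - 1)*(b^3 - 4*b^2 - 5*b) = (b - 5)*(b - 1)*(b^2 + b) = b*(b - 5)*(b - 1)*(b + 1)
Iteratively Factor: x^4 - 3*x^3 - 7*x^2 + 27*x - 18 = (x - 1)*(x^3 - 2*x^2 - 9*x + 18) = (x - 1)*(x + 3)*(x^2 - 5*x + 6) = (x - 2)*(x - 1)*(x + 3)*(x - 3)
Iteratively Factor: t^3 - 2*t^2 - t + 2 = (t + 1)*(t^2 - 3*t + 2) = (t - 1)*(t + 1)*(t - 2)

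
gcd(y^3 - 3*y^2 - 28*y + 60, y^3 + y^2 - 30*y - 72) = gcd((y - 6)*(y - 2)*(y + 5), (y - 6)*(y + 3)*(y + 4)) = y - 6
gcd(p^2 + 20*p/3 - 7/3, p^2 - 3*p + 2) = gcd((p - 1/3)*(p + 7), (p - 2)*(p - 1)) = 1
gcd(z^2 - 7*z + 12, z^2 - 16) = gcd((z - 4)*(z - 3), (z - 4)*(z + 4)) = z - 4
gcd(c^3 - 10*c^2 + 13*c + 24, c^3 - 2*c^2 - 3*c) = c^2 - 2*c - 3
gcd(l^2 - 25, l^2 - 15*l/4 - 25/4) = l - 5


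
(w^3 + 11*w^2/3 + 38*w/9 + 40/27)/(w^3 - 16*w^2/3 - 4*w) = (w^2 + 3*w + 20/9)/(w*(w - 6))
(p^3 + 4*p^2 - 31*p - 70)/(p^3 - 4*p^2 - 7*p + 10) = (p + 7)/(p - 1)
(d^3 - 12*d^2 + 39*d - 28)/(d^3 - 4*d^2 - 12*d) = (-d^3 + 12*d^2 - 39*d + 28)/(d*(-d^2 + 4*d + 12))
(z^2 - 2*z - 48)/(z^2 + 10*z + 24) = (z - 8)/(z + 4)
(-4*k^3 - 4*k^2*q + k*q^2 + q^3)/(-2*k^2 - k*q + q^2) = 2*k + q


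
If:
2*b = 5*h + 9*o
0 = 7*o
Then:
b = 5*h/2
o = 0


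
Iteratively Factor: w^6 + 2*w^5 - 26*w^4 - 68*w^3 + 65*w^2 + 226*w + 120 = (w + 1)*(w^5 + w^4 - 27*w^3 - 41*w^2 + 106*w + 120) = (w - 2)*(w + 1)*(w^4 + 3*w^3 - 21*w^2 - 83*w - 60) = (w - 2)*(w + 1)*(w + 4)*(w^3 - w^2 - 17*w - 15) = (w - 5)*(w - 2)*(w + 1)*(w + 4)*(w^2 + 4*w + 3) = (w - 5)*(w - 2)*(w + 1)^2*(w + 4)*(w + 3)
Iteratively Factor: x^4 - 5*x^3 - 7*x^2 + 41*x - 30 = (x - 1)*(x^3 - 4*x^2 - 11*x + 30) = (x - 1)*(x + 3)*(x^2 - 7*x + 10) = (x - 5)*(x - 1)*(x + 3)*(x - 2)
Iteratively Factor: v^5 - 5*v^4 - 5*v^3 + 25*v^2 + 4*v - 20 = (v + 2)*(v^4 - 7*v^3 + 9*v^2 + 7*v - 10) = (v - 1)*(v + 2)*(v^3 - 6*v^2 + 3*v + 10) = (v - 1)*(v + 1)*(v + 2)*(v^2 - 7*v + 10) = (v - 2)*(v - 1)*(v + 1)*(v + 2)*(v - 5)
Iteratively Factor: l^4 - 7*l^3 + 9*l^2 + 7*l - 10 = (l - 1)*(l^3 - 6*l^2 + 3*l + 10) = (l - 5)*(l - 1)*(l^2 - l - 2) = (l - 5)*(l - 1)*(l + 1)*(l - 2)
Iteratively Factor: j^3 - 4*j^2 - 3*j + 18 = (j - 3)*(j^2 - j - 6) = (j - 3)^2*(j + 2)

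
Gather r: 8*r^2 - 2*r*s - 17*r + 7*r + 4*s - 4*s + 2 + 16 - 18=8*r^2 + r*(-2*s - 10)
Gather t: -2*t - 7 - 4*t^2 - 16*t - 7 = -4*t^2 - 18*t - 14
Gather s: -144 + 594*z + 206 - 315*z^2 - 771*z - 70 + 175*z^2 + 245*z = -140*z^2 + 68*z - 8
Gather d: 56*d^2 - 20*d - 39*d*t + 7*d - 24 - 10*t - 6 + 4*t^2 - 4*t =56*d^2 + d*(-39*t - 13) + 4*t^2 - 14*t - 30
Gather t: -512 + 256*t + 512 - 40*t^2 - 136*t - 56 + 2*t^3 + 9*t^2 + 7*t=2*t^3 - 31*t^2 + 127*t - 56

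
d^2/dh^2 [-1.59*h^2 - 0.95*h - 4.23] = -3.18000000000000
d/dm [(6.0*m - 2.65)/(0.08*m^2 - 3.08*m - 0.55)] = (-0.48*m^2 + 0.423999999999999*m - 11.462)/(0.0064*m^4 - 0.4928*m^3 + 9.3984*m^2 + 3.388*m + 0.3025)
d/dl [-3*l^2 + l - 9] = 1 - 6*l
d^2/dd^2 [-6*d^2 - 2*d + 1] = -12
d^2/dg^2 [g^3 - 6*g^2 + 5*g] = 6*g - 12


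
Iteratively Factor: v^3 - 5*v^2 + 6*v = (v)*(v^2 - 5*v + 6) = v*(v - 3)*(v - 2)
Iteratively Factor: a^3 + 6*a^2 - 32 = (a + 4)*(a^2 + 2*a - 8) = (a - 2)*(a + 4)*(a + 4)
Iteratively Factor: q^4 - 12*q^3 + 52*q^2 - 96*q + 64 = (q - 4)*(q^3 - 8*q^2 + 20*q - 16) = (q - 4)*(q - 2)*(q^2 - 6*q + 8) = (q - 4)^2*(q - 2)*(q - 2)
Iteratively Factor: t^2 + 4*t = (t)*(t + 4)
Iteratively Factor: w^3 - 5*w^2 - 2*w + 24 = (w - 3)*(w^2 - 2*w - 8) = (w - 4)*(w - 3)*(w + 2)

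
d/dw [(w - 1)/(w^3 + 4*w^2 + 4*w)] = (-2*w^2 + 3*w + 2)/(w^2*(w^3 + 6*w^2 + 12*w + 8))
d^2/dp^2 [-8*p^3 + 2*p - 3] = -48*p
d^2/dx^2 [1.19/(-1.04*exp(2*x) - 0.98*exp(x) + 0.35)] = (-1.19*(2.08*exp(x) + 0.98)*(4.16*exp(x) + 1.96)*exp(x) + (4.9504*exp(x) + 1.1662)*(1.04*exp(2*x) + 0.98*exp(x) - 0.35))*exp(x)/(1.04*exp(2*x) + 0.98*exp(x) - 0.35)^3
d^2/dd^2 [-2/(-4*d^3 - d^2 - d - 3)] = 4*(-(12*d + 1)*(4*d^3 + d^2 + d + 3) + (12*d^2 + 2*d + 1)^2)/(4*d^3 + d^2 + d + 3)^3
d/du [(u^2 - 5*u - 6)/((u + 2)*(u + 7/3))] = 12*(7*u^2 + 16*u + 2)/(9*u^4 + 78*u^3 + 253*u^2 + 364*u + 196)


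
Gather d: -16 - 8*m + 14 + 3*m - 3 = -5*m - 5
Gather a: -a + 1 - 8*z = -a - 8*z + 1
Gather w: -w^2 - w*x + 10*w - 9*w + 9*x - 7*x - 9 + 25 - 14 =-w^2 + w*(1 - x) + 2*x + 2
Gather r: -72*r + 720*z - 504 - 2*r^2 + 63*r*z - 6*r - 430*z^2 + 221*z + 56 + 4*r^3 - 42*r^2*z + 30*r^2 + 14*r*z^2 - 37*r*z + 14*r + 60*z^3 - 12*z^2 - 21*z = 4*r^3 + r^2*(28 - 42*z) + r*(14*z^2 + 26*z - 64) + 60*z^3 - 442*z^2 + 920*z - 448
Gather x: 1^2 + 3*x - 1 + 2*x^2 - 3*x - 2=2*x^2 - 2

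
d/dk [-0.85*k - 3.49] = -0.850000000000000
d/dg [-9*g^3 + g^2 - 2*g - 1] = -27*g^2 + 2*g - 2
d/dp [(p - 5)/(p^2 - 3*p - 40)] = (p^2 - 3*p - (p - 5)*(2*p - 3) - 40)/(-p^2 + 3*p + 40)^2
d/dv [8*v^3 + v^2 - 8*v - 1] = 24*v^2 + 2*v - 8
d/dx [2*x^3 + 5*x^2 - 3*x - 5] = 6*x^2 + 10*x - 3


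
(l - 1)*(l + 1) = l^2 - 1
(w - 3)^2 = w^2 - 6*w + 9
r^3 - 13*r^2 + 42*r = r*(r - 7)*(r - 6)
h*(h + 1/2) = h^2 + h/2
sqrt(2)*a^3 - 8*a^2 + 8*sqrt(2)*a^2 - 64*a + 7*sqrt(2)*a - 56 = (a + 7)*(a - 4*sqrt(2))*(sqrt(2)*a + sqrt(2))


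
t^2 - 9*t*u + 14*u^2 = (t - 7*u)*(t - 2*u)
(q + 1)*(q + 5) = q^2 + 6*q + 5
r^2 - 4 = (r - 2)*(r + 2)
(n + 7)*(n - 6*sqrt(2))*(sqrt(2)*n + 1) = sqrt(2)*n^3 - 11*n^2 + 7*sqrt(2)*n^2 - 77*n - 6*sqrt(2)*n - 42*sqrt(2)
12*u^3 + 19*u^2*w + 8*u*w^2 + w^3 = (u + w)*(3*u + w)*(4*u + w)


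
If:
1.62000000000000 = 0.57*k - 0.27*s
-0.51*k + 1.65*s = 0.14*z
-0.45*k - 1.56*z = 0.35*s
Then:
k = 3.28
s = 0.91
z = -1.15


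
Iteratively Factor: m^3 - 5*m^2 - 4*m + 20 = (m - 2)*(m^2 - 3*m - 10) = (m - 5)*(m - 2)*(m + 2)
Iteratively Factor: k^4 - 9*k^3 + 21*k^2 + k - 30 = (k + 1)*(k^3 - 10*k^2 + 31*k - 30) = (k - 3)*(k + 1)*(k^2 - 7*k + 10) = (k - 5)*(k - 3)*(k + 1)*(k - 2)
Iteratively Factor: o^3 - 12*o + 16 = (o - 2)*(o^2 + 2*o - 8) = (o - 2)^2*(o + 4)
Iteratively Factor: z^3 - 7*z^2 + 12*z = (z - 4)*(z^2 - 3*z) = z*(z - 4)*(z - 3)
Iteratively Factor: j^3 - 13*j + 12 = (j - 3)*(j^2 + 3*j - 4) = (j - 3)*(j - 1)*(j + 4)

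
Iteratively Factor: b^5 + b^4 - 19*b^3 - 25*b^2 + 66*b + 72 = (b + 3)*(b^4 - 2*b^3 - 13*b^2 + 14*b + 24) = (b + 3)^2*(b^3 - 5*b^2 + 2*b + 8) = (b + 1)*(b + 3)^2*(b^2 - 6*b + 8) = (b - 4)*(b + 1)*(b + 3)^2*(b - 2)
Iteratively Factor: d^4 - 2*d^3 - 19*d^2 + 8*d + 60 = (d + 3)*(d^3 - 5*d^2 - 4*d + 20) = (d - 2)*(d + 3)*(d^2 - 3*d - 10) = (d - 5)*(d - 2)*(d + 3)*(d + 2)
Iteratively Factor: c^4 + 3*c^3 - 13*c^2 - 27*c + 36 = (c + 4)*(c^3 - c^2 - 9*c + 9) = (c - 3)*(c + 4)*(c^2 + 2*c - 3) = (c - 3)*(c - 1)*(c + 4)*(c + 3)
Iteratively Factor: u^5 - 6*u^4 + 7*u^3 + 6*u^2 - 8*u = (u - 1)*(u^4 - 5*u^3 + 2*u^2 + 8*u) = u*(u - 1)*(u^3 - 5*u^2 + 2*u + 8) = u*(u - 2)*(u - 1)*(u^2 - 3*u - 4) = u*(u - 2)*(u - 1)*(u + 1)*(u - 4)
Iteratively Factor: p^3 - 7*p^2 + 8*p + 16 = (p - 4)*(p^2 - 3*p - 4) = (p - 4)^2*(p + 1)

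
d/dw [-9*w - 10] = -9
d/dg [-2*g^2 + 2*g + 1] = 2 - 4*g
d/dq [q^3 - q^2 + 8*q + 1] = 3*q^2 - 2*q + 8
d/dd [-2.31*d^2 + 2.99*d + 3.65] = 2.99 - 4.62*d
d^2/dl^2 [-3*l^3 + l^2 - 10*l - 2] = 2 - 18*l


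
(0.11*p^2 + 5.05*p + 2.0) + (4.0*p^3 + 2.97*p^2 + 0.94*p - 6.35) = 4.0*p^3 + 3.08*p^2 + 5.99*p - 4.35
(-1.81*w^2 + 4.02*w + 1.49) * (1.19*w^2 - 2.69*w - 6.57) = -2.1539*w^4 + 9.6527*w^3 + 2.851*w^2 - 30.4195*w - 9.7893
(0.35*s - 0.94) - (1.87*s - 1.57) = 0.63 - 1.52*s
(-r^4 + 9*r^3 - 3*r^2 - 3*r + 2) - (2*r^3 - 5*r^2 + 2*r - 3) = -r^4 + 7*r^3 + 2*r^2 - 5*r + 5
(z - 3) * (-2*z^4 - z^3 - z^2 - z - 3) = -2*z^5 + 5*z^4 + 2*z^3 + 2*z^2 + 9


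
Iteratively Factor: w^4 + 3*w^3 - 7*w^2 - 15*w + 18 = (w - 2)*(w^3 + 5*w^2 + 3*w - 9) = (w - 2)*(w - 1)*(w^2 + 6*w + 9) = (w - 2)*(w - 1)*(w + 3)*(w + 3)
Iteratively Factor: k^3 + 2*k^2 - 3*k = (k)*(k^2 + 2*k - 3) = k*(k - 1)*(k + 3)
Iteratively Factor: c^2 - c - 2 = (c + 1)*(c - 2)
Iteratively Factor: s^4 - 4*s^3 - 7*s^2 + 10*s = (s - 5)*(s^3 + s^2 - 2*s) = (s - 5)*(s + 2)*(s^2 - s) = (s - 5)*(s - 1)*(s + 2)*(s)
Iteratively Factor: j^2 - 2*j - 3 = (j - 3)*(j + 1)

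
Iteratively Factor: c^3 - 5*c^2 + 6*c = (c - 2)*(c^2 - 3*c) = c*(c - 2)*(c - 3)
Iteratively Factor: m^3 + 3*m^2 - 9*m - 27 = (m - 3)*(m^2 + 6*m + 9) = (m - 3)*(m + 3)*(m + 3)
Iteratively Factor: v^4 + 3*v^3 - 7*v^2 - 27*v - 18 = (v + 2)*(v^3 + v^2 - 9*v - 9) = (v + 1)*(v + 2)*(v^2 - 9) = (v - 3)*(v + 1)*(v + 2)*(v + 3)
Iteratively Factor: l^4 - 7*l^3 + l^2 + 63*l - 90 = (l - 3)*(l^3 - 4*l^2 - 11*l + 30) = (l - 5)*(l - 3)*(l^2 + l - 6) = (l - 5)*(l - 3)*(l + 3)*(l - 2)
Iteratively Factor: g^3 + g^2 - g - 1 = (g - 1)*(g^2 + 2*g + 1) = (g - 1)*(g + 1)*(g + 1)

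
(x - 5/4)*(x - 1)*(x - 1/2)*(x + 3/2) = x^4 - 5*x^3/4 - 7*x^2/4 + 47*x/16 - 15/16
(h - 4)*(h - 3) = h^2 - 7*h + 12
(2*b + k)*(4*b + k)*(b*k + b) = 8*b^3*k + 8*b^3 + 6*b^2*k^2 + 6*b^2*k + b*k^3 + b*k^2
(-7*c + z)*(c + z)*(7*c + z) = -49*c^3 - 49*c^2*z + c*z^2 + z^3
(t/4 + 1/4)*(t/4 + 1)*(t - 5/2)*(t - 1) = t^4/16 + 3*t^3/32 - 11*t^2/16 - 3*t/32 + 5/8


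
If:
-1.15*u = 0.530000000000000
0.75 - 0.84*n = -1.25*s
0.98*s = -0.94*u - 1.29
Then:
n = -0.41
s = -0.87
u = -0.46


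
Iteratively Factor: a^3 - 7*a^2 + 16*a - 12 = (a - 2)*(a^2 - 5*a + 6) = (a - 3)*(a - 2)*(a - 2)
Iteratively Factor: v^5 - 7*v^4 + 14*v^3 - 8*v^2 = (v - 2)*(v^4 - 5*v^3 + 4*v^2) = v*(v - 2)*(v^3 - 5*v^2 + 4*v) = v*(v - 4)*(v - 2)*(v^2 - v) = v^2*(v - 4)*(v - 2)*(v - 1)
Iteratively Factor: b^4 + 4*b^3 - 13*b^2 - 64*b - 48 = (b + 4)*(b^3 - 13*b - 12) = (b + 1)*(b + 4)*(b^2 - b - 12) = (b + 1)*(b + 3)*(b + 4)*(b - 4)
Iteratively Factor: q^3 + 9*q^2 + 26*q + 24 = (q + 2)*(q^2 + 7*q + 12) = (q + 2)*(q + 3)*(q + 4)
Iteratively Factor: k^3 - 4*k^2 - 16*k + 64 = (k + 4)*(k^2 - 8*k + 16) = (k - 4)*(k + 4)*(k - 4)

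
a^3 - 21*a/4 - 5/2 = (a - 5/2)*(a + 1/2)*(a + 2)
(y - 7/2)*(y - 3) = y^2 - 13*y/2 + 21/2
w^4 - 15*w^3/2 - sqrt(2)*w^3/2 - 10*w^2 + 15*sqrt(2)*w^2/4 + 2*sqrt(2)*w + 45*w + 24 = (w - 8)*(w + 1/2)*(w - 2*sqrt(2))*(w + 3*sqrt(2)/2)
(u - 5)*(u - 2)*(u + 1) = u^3 - 6*u^2 + 3*u + 10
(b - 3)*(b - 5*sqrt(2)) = b^2 - 5*sqrt(2)*b - 3*b + 15*sqrt(2)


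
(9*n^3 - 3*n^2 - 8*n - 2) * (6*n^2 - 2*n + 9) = 54*n^5 - 36*n^4 + 39*n^3 - 23*n^2 - 68*n - 18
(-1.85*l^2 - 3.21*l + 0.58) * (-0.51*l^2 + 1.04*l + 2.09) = 0.9435*l^4 - 0.2869*l^3 - 7.5007*l^2 - 6.1057*l + 1.2122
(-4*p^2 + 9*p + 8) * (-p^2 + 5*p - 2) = 4*p^4 - 29*p^3 + 45*p^2 + 22*p - 16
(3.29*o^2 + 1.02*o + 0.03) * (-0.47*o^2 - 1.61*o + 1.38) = -1.5463*o^4 - 5.7763*o^3 + 2.8839*o^2 + 1.3593*o + 0.0414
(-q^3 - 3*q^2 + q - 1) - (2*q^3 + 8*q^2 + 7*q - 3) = -3*q^3 - 11*q^2 - 6*q + 2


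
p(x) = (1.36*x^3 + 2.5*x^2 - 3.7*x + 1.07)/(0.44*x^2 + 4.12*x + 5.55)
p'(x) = (-0.88*x - 4.12)*(1.36*x^3 + 2.5*x^2 - 3.7*x + 1.07)/(0.44*x^2 + 4.12*x + 5.55)^2 + (4.08*x^2 + 5.0*x - 3.7)/(0.44*x^2 + 4.12*x + 5.55) = (0.5984*x^4 + 11.2064*x^3 + 34.572*x^2 + 26.8084*x - 24.9434)/(0.1936*x^4 + 3.6256*x^3 + 21.8584*x^2 + 45.732*x + 30.8025)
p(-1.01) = 3.24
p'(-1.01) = -8.20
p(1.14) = 0.20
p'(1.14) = 0.58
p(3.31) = 2.73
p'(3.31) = 1.60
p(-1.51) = 23.11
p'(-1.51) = -200.16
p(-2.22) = -4.71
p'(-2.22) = -10.86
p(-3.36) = 2.97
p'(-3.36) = -6.65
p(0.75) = 0.03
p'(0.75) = 0.25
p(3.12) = 2.43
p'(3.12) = 1.54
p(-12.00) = -99.88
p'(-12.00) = -6.13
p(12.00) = 22.53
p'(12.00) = 2.65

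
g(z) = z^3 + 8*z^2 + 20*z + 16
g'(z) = 3*z^2 + 16*z + 20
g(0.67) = 33.29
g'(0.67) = 32.07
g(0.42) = 25.89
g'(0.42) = 27.25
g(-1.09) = 2.41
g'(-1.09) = 6.12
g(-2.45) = 0.31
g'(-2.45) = -1.19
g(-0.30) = 10.69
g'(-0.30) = 15.47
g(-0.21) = 12.14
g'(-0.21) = 16.77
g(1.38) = 61.46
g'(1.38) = 47.79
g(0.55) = 29.59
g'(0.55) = 29.71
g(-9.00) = -245.00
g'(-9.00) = 119.00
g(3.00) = 175.00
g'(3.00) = 95.00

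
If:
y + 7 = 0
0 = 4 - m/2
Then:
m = 8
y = -7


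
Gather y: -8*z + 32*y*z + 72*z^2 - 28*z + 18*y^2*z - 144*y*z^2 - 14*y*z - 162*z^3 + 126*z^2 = 18*y^2*z + y*(-144*z^2 + 18*z) - 162*z^3 + 198*z^2 - 36*z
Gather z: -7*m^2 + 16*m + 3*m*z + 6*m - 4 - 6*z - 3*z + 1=-7*m^2 + 22*m + z*(3*m - 9) - 3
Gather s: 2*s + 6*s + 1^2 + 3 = 8*s + 4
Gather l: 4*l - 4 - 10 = 4*l - 14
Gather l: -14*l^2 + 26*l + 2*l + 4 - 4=-14*l^2 + 28*l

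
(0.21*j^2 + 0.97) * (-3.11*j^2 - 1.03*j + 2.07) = -0.6531*j^4 - 0.2163*j^3 - 2.582*j^2 - 0.9991*j + 2.0079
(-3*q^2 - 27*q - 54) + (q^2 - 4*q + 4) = -2*q^2 - 31*q - 50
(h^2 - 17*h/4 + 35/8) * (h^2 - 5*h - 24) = h^4 - 37*h^3/4 + 13*h^2/8 + 641*h/8 - 105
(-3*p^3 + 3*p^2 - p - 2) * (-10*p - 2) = 30*p^4 - 24*p^3 + 4*p^2 + 22*p + 4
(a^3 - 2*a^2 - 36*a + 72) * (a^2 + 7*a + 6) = a^5 + 5*a^4 - 44*a^3 - 192*a^2 + 288*a + 432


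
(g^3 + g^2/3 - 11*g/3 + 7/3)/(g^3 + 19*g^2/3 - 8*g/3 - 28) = (g^2 - 2*g + 1)/(g^2 + 4*g - 12)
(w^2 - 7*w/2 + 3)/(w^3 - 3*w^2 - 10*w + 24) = (w - 3/2)/(w^2 - w - 12)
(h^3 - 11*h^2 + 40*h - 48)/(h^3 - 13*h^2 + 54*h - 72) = (h - 4)/(h - 6)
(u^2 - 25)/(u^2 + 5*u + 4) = (u^2 - 25)/(u^2 + 5*u + 4)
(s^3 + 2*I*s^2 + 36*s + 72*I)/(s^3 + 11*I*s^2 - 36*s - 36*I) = (s - 6*I)/(s + 3*I)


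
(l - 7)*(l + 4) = l^2 - 3*l - 28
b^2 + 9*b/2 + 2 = (b + 1/2)*(b + 4)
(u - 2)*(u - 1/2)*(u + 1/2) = u^3 - 2*u^2 - u/4 + 1/2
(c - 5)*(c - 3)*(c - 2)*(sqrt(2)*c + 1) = sqrt(2)*c^4 - 10*sqrt(2)*c^3 + c^3 - 10*c^2 + 31*sqrt(2)*c^2 - 30*sqrt(2)*c + 31*c - 30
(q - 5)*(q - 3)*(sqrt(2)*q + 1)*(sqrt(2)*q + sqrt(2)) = 2*q^4 - 14*q^3 + sqrt(2)*q^3 - 7*sqrt(2)*q^2 + 14*q^2 + 7*sqrt(2)*q + 30*q + 15*sqrt(2)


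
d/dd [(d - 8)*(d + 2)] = 2*d - 6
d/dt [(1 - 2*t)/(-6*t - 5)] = 16/(6*t + 5)^2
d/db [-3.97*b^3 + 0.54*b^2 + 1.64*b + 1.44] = -11.91*b^2 + 1.08*b + 1.64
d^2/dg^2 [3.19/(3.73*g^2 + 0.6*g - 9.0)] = (-88.764302*g^2 - 14.27844*g + 3.19*(7.46*g + 0.6)*(14.92*g + 1.2) + 214.1766)/(3.73*g^2 + 0.6*g - 9.0)^3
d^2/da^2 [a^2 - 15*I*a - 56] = 2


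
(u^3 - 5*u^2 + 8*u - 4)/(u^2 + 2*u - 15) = (u^3 - 5*u^2 + 8*u - 4)/(u^2 + 2*u - 15)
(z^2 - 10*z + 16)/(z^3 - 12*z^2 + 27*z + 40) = (z - 2)/(z^2 - 4*z - 5)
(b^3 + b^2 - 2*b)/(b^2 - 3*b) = (b^2 + b - 2)/(b - 3)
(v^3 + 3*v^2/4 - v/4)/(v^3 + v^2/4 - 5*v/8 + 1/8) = 2*v/(2*v - 1)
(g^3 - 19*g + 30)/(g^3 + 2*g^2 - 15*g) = (g - 2)/g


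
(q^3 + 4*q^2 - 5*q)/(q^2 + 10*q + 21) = q*(q^2 + 4*q - 5)/(q^2 + 10*q + 21)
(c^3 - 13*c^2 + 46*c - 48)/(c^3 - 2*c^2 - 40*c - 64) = (c^2 - 5*c + 6)/(c^2 + 6*c + 8)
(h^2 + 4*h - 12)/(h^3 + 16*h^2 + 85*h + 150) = (h - 2)/(h^2 + 10*h + 25)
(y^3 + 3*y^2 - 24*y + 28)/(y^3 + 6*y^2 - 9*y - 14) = (y - 2)/(y + 1)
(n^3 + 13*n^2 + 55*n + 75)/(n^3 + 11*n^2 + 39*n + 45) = (n + 5)/(n + 3)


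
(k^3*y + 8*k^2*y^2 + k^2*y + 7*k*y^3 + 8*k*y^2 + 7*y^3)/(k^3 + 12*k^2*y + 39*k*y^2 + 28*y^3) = y*(k + 1)/(k + 4*y)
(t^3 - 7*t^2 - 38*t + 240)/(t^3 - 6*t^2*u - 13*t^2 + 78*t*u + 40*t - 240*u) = (t + 6)/(t - 6*u)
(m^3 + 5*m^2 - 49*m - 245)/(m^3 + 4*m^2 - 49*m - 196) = (m + 5)/(m + 4)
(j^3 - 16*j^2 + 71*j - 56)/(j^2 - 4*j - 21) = (j^2 - 9*j + 8)/(j + 3)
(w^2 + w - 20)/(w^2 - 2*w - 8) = (w + 5)/(w + 2)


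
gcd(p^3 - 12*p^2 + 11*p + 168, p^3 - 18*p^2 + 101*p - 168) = p^2 - 15*p + 56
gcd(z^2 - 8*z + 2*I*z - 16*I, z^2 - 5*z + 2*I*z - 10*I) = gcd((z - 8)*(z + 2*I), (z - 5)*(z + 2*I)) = z + 2*I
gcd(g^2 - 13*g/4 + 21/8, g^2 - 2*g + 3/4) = g - 3/2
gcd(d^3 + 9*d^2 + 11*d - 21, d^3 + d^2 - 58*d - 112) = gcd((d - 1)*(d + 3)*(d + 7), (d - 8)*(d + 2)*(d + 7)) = d + 7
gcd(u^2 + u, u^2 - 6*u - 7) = u + 1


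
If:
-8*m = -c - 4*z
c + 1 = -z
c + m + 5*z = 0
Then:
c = -44/35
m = -1/35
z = 9/35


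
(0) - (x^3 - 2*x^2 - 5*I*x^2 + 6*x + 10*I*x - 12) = -x^3 + 2*x^2 + 5*I*x^2 - 6*x - 10*I*x + 12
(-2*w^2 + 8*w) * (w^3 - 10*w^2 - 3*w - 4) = -2*w^5 + 28*w^4 - 74*w^3 - 16*w^2 - 32*w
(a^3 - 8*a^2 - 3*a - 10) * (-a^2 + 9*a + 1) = -a^5 + 17*a^4 - 68*a^3 - 25*a^2 - 93*a - 10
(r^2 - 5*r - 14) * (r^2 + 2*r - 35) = r^4 - 3*r^3 - 59*r^2 + 147*r + 490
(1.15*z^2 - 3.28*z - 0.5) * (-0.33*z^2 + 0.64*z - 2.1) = -0.3795*z^4 + 1.8184*z^3 - 4.3492*z^2 + 6.568*z + 1.05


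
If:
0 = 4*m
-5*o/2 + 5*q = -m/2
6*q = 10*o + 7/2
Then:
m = 0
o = -1/2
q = -1/4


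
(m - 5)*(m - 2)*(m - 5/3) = m^3 - 26*m^2/3 + 65*m/3 - 50/3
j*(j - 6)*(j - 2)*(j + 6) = j^4 - 2*j^3 - 36*j^2 + 72*j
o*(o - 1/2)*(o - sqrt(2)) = o^3 - sqrt(2)*o^2 - o^2/2 + sqrt(2)*o/2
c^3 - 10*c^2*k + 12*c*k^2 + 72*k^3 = (c - 6*k)^2*(c + 2*k)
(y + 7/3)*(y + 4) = y^2 + 19*y/3 + 28/3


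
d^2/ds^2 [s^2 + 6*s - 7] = 2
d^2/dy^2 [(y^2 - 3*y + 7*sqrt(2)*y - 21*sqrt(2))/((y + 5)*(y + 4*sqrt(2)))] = 2*(-8*y^3 + 3*sqrt(2)*y^3 - 123*sqrt(2)*y^2 - 1344*y - 135*sqrt(2)*y - 2017*sqrt(2) - 960)/(y^6 + 15*y^5 + 12*sqrt(2)*y^5 + 171*y^4 + 180*sqrt(2)*y^4 + 1028*sqrt(2)*y^3 + 1565*y^3 + 3420*sqrt(2)*y^2 + 7200*y^2 + 12000*y + 9600*sqrt(2)*y + 16000*sqrt(2))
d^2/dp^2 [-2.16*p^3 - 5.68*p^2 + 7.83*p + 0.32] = -12.96*p - 11.36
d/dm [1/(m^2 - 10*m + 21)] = 2*(5 - m)/(m^2 - 10*m + 21)^2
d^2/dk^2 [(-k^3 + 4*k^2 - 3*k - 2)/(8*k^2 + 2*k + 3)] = 2*(-236*k^3 - 690*k^2 + 93*k + 94)/(512*k^6 + 384*k^5 + 672*k^4 + 296*k^3 + 252*k^2 + 54*k + 27)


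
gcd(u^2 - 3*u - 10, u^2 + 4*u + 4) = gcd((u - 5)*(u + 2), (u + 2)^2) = u + 2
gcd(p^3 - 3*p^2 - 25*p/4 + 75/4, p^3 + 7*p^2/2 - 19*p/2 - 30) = p^2 - p/2 - 15/2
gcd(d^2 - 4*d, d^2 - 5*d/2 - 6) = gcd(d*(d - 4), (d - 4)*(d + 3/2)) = d - 4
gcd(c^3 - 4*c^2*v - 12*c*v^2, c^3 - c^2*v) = c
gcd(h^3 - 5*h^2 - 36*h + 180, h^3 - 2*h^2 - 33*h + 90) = h^2 + h - 30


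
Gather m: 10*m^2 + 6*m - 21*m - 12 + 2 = 10*m^2 - 15*m - 10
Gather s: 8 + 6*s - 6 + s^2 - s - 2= s^2 + 5*s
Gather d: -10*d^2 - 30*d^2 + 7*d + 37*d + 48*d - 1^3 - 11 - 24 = -40*d^2 + 92*d - 36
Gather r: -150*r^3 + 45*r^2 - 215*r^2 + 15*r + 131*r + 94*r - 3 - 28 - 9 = -150*r^3 - 170*r^2 + 240*r - 40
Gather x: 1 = 1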